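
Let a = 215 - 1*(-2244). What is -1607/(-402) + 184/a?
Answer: 4025581/988518 ≈ 4.0723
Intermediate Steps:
a = 2459 (a = 215 + 2244 = 2459)
-1607/(-402) + 184/a = -1607/(-402) + 184/2459 = -1607*(-1/402) + 184*(1/2459) = 1607/402 + 184/2459 = 4025581/988518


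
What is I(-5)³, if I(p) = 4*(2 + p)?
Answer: -1728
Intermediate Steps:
I(p) = 8 + 4*p
I(-5)³ = (8 + 4*(-5))³ = (8 - 20)³ = (-12)³ = -1728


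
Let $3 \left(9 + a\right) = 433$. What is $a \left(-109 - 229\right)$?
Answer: $- \frac{137228}{3} \approx -45743.0$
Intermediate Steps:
$a = \frac{406}{3}$ ($a = -9 + \frac{1}{3} \cdot 433 = -9 + \frac{433}{3} = \frac{406}{3} \approx 135.33$)
$a \left(-109 - 229\right) = \frac{406 \left(-109 - 229\right)}{3} = \frac{406}{3} \left(-338\right) = - \frac{137228}{3}$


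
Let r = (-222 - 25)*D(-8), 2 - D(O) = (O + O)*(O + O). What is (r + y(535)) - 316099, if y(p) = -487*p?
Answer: -513906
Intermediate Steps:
D(O) = 2 - 4*O² (D(O) = 2 - (O + O)*(O + O) = 2 - 2*O*2*O = 2 - 4*O²)
r = 62738 (r = (-222 - 25)*(2 - 4*(-8)²) = -247*(2 - 4*64) = -247*(2 - 256) = -247*(-254) = 62738)
(r + y(535)) - 316099 = (62738 - 487*535) - 316099 = (62738 - 260545) - 316099 = -197807 - 316099 = -513906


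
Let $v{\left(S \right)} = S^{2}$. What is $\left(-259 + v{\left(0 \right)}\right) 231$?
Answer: $-59829$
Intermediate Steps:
$\left(-259 + v{\left(0 \right)}\right) 231 = \left(-259 + 0^{2}\right) 231 = \left(-259 + 0\right) 231 = \left(-259\right) 231 = -59829$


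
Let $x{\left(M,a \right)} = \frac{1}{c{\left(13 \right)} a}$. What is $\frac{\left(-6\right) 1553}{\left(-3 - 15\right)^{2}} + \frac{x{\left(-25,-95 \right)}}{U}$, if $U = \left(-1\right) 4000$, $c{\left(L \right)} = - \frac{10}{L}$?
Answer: $- \frac{2950700351}{102600000} \approx -28.759$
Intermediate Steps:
$U = -4000$
$x{\left(M,a \right)} = - \frac{13}{10 a}$ ($x{\left(M,a \right)} = \frac{1}{- \frac{10}{13} a} = \frac{1}{\left(-10\right) \frac{1}{13} a} = \frac{1}{\left(- \frac{10}{13}\right) a} = - \frac{13}{10 a}$)
$\frac{\left(-6\right) 1553}{\left(-3 - 15\right)^{2}} + \frac{x{\left(-25,-95 \right)}}{U} = \frac{\left(-6\right) 1553}{\left(-3 - 15\right)^{2}} + \frac{\left(- \frac{13}{10}\right) \frac{1}{-95}}{-4000} = - \frac{9318}{\left(-18\right)^{2}} + \left(- \frac{13}{10}\right) \left(- \frac{1}{95}\right) \left(- \frac{1}{4000}\right) = - \frac{9318}{324} + \frac{13}{950} \left(- \frac{1}{4000}\right) = \left(-9318\right) \frac{1}{324} - \frac{13}{3800000} = - \frac{1553}{54} - \frac{13}{3800000} = - \frac{2950700351}{102600000}$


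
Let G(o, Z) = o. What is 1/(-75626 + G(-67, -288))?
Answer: -1/75693 ≈ -1.3211e-5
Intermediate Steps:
1/(-75626 + G(-67, -288)) = 1/(-75626 - 67) = 1/(-75693) = -1/75693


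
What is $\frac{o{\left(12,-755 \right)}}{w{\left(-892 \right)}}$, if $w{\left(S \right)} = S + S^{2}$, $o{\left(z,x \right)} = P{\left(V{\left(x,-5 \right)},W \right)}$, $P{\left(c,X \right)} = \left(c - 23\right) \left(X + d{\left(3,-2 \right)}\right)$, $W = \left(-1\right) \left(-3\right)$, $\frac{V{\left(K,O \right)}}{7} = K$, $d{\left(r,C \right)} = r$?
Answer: $- \frac{2654}{66231} \approx -0.040072$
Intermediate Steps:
$V{\left(K,O \right)} = 7 K$
$W = 3$
$P{\left(c,X \right)} = \left(-23 + c\right) \left(3 + X\right)$ ($P{\left(c,X \right)} = \left(c - 23\right) \left(X + 3\right) = \left(-23 + c\right) \left(3 + X\right)$)
$o{\left(z,x \right)} = -138 + 42 x$ ($o{\left(z,x \right)} = -69 - 69 + 3 \cdot 7 x + 3 \cdot 7 x = -69 - 69 + 21 x + 21 x = -138 + 42 x$)
$\frac{o{\left(12,-755 \right)}}{w{\left(-892 \right)}} = \frac{-138 + 42 \left(-755\right)}{\left(-892\right) \left(1 - 892\right)} = \frac{-138 - 31710}{\left(-892\right) \left(-891\right)} = - \frac{31848}{794772} = \left(-31848\right) \frac{1}{794772} = - \frac{2654}{66231}$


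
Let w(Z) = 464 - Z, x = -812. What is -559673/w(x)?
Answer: -559673/1276 ≈ -438.62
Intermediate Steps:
-559673/w(x) = -559673/(464 - 1*(-812)) = -559673/(464 + 812) = -559673/1276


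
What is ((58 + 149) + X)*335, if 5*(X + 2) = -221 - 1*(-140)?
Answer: 63248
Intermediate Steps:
X = -91/5 (X = -2 + (-221 - 1*(-140))/5 = -2 + (-221 + 140)/5 = -2 + (⅕)*(-81) = -2 - 81/5 = -91/5 ≈ -18.200)
((58 + 149) + X)*335 = ((58 + 149) - 91/5)*335 = (207 - 91/5)*335 = (944/5)*335 = 63248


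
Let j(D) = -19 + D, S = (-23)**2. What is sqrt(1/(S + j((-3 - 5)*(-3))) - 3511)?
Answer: I*sqrt(1001182182)/534 ≈ 59.254*I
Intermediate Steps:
S = 529
sqrt(1/(S + j((-3 - 5)*(-3))) - 3511) = sqrt(1/(529 + (-19 + (-3 - 5)*(-3))) - 3511) = sqrt(1/(529 + (-19 - 8*(-3))) - 3511) = sqrt(1/(529 + (-19 + 24)) - 3511) = sqrt(1/(529 + 5) - 3511) = sqrt(1/534 - 3511) = sqrt(-1874873/534) = I*sqrt(1001182182)/534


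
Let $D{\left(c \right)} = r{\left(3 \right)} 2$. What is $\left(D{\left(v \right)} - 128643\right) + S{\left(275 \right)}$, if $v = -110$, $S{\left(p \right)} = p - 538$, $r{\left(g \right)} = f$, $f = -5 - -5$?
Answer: $-128906$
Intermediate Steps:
$f = 0$ ($f = -5 + 5 = 0$)
$r{\left(g \right)} = 0$
$S{\left(p \right)} = -538 + p$
$D{\left(c \right)} = 0$ ($D{\left(c \right)} = 0 \cdot 2 = 0$)
$\left(D{\left(v \right)} - 128643\right) + S{\left(275 \right)} = \left(0 - 128643\right) + \left(-538 + 275\right) = -128643 - 263 = -128906$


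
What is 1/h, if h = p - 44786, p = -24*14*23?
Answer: -1/52514 ≈ -1.9043e-5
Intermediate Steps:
p = -7728 (p = -336*23 = -7728)
h = -52514 (h = -7728 - 44786 = -52514)
1/h = 1/(-52514) = -1/52514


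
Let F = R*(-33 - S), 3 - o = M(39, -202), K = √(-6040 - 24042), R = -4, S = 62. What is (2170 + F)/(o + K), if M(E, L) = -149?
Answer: 193800/26593 - 16575*I*√178/26593 ≈ 7.2876 - 8.3156*I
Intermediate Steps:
K = 13*I*√178 (K = √(-30082) = 13*I*√178 ≈ 173.44*I)
o = 152 (o = 3 - 1*(-149) = 3 + 149 = 152)
F = 380 (F = -4*(-33 - 1*62) = -4*(-33 - 62) = -4*(-95) = 380)
(2170 + F)/(o + K) = (2170 + 380)/(152 + 13*I*√178) = 2550/(152 + 13*I*√178)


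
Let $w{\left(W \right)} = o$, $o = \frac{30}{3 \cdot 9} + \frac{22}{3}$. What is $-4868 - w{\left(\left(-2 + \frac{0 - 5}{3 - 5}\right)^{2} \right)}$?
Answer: $- \frac{43888}{9} \approx -4876.4$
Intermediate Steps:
$o = \frac{76}{9}$ ($o = \frac{30}{27} + 22 \cdot \frac{1}{3} = 30 \cdot \frac{1}{27} + \frac{22}{3} = \frac{10}{9} + \frac{22}{3} = \frac{76}{9} \approx 8.4444$)
$w{\left(W \right)} = \frac{76}{9}$
$-4868 - w{\left(\left(-2 + \frac{0 - 5}{3 - 5}\right)^{2} \right)} = -4868 - \frac{76}{9} = - \frac{43888}{9}$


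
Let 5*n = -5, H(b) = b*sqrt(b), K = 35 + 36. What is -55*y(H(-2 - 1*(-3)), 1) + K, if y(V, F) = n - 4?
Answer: 346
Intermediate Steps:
K = 71
H(b) = b**(3/2)
n = -1 (n = (1/5)*(-5) = -1)
y(V, F) = -5 (y(V, F) = -1 - 4 = -5)
-55*y(H(-2 - 1*(-3)), 1) + K = -55*(-5) + 71 = 275 + 71 = 346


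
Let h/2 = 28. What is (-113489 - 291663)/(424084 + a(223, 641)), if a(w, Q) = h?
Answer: -101288/106035 ≈ -0.95523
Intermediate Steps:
h = 56 (h = 2*28 = 56)
a(w, Q) = 56
(-113489 - 291663)/(424084 + a(223, 641)) = (-113489 - 291663)/(424084 + 56) = -405152/424140 = -405152*1/424140 = -101288/106035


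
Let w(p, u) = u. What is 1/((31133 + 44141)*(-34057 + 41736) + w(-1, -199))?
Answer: 1/578028847 ≈ 1.7300e-9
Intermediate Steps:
1/((31133 + 44141)*(-34057 + 41736) + w(-1, -199)) = 1/((31133 + 44141)*(-34057 + 41736) - 199) = 1/(75274*7679 - 199) = 1/(578029046 - 199) = 1/578028847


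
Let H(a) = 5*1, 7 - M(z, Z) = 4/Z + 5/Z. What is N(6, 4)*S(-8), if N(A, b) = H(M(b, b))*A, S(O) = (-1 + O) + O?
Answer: -510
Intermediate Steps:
M(z, Z) = 7 - 9/Z (M(z, Z) = 7 - (4/Z + 5/Z) = 7 - 9/Z)
H(a) = 5
S(O) = -1 + 2*O
N(A, b) = 5*A
N(6, 4)*S(-8) = (5*6)*(-1 + 2*(-8)) = 30*(-1 - 16) = 30*(-17) = -510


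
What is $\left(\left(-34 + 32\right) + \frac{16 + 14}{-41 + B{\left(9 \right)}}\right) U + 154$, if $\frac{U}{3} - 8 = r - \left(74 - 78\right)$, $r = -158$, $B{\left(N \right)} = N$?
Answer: $\frac{11525}{8} \approx 1440.6$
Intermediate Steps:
$U = -438$ ($U = 24 + 3 \left(-158 - \left(74 - 78\right)\right) = 24 + 3 \left(-158 - -4\right) = 24 + 3 \left(-158 + 4\right) = 24 + 3 \left(-154\right) = 24 - 462 = -438$)
$\left(\left(-34 + 32\right) + \frac{16 + 14}{-41 + B{\left(9 \right)}}\right) U + 154 = \left(\left(-34 + 32\right) + \frac{16 + 14}{-41 + 9}\right) \left(-438\right) + 154 = \left(-2 + \frac{30}{-32}\right) \left(-438\right) + 154 = \left(-2 + 30 \left(- \frac{1}{32}\right)\right) \left(-438\right) + 154 = \left(-2 - \frac{15}{16}\right) \left(-438\right) + 154 = \left(- \frac{47}{16}\right) \left(-438\right) + 154 = \frac{10293}{8} + 154 = \frac{11525}{8}$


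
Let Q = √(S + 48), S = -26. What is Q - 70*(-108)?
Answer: 7560 + √22 ≈ 7564.7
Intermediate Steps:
Q = √22 (Q = √(-26 + 48) = √22 ≈ 4.6904)
Q - 70*(-108) = √22 - 70*(-108) = √22 + 7560 = 7560 + √22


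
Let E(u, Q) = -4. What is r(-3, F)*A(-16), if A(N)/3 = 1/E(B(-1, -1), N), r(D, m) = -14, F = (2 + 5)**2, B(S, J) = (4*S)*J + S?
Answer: 21/2 ≈ 10.500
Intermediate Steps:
B(S, J) = S + 4*J*S (B(S, J) = 4*J*S + S = S + 4*J*S)
F = 49 (F = 7**2 = 49)
A(N) = -3/4 (A(N) = 3/(-4) = 3*(-1/4) = -3/4)
r(-3, F)*A(-16) = -14*(-3/4) = 21/2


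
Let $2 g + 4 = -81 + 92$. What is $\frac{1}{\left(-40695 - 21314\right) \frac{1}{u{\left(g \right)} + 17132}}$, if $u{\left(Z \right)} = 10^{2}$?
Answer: $- \frac{17232}{62009} \approx -0.27789$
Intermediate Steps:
$g = \frac{7}{2}$ ($g = -2 + \frac{-81 + 92}{2} = -2 + \frac{1}{2} \cdot 11 = -2 + \frac{11}{2} = \frac{7}{2} \approx 3.5$)
$u{\left(Z \right)} = 100$
$\frac{1}{\left(-40695 - 21314\right) \frac{1}{u{\left(g \right)} + 17132}} = \frac{1}{\left(-40695 - 21314\right) \frac{1}{100 + 17132}} = \frac{1}{\left(-62009\right) \frac{1}{17232}} = \frac{1}{- \frac{62009}{17232}} = - \frac{17232}{62009}$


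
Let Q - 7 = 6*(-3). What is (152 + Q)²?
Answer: 19881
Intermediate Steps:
Q = -11 (Q = 7 + 6*(-3) = 7 - 18 = -11)
(152 + Q)² = (152 - 11)² = 141² = 19881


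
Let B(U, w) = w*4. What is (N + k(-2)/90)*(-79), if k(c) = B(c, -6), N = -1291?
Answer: 1530151/15 ≈ 1.0201e+5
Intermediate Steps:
B(U, w) = 4*w
k(c) = -24 (k(c) = 4*(-6) = -24)
(N + k(-2)/90)*(-79) = (-1291 - 24/90)*(-79) = (-1291 - 24*1/90)*(-79) = (-1291 - 4/15)*(-79) = -19369/15*(-79) = 1530151/15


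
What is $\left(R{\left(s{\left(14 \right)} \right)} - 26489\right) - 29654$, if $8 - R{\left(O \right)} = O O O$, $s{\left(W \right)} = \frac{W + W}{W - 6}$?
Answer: $- \frac{449423}{8} \approx -56178.0$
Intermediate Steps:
$s{\left(W \right)} = \frac{2 W}{-6 + W}$
$R{\left(O \right)} = 8 - O^{3}$ ($R{\left(O \right)} = 8 - O O O = 8 - O O^{2} = 8 - O^{3}$)
$\left(R{\left(s{\left(14 \right)} \right)} - 26489\right) - 29654 = \left(\left(8 - \left(2 \cdot 14 \frac{1}{-6 + 14}\right)^{3}\right) - 26489\right) - 29654 = \left(\left(8 - \left(2 \cdot 14 \cdot \frac{1}{8}\right)^{3}\right) - 26489\right) - 29654 = \left(\left(8 - \left(\frac{7}{2}\right)^{3}\right) - 26489\right) - 29654 = \left(\left(8 - \frac{343}{8}\right) - 26489\right) - 29654 = \left(- \frac{279}{8} - 26489\right) - 29654 = - \frac{212191}{8} - 29654 = - \frac{449423}{8}$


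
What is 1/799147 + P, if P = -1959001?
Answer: -1565529772146/799147 ≈ -1.9590e+6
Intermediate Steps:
1/799147 + P = 1/799147 - 1959001 = -1565529772146/799147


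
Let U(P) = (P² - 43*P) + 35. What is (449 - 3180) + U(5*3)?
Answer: -3116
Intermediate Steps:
U(P) = 35 + P² - 43*P
(449 - 3180) + U(5*3) = (449 - 3180) + (35 + (5*3)² - 215*3) = -2731 + (35 + 15² - 43*15) = -2731 + (35 + 225 - 645) = -2731 - 385 = -3116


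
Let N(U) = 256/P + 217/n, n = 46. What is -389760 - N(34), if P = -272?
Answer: -304795273/782 ≈ -3.8976e+5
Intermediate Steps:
N(U) = 2953/782 (N(U) = 256/(-272) + 217/46 = 256*(-1/272) + 217*(1/46) = -16/17 + 217/46 = 2953/782)
-389760 - N(34) = -389760 - 1*2953/782 = -389760 - 2953/782 = -304795273/782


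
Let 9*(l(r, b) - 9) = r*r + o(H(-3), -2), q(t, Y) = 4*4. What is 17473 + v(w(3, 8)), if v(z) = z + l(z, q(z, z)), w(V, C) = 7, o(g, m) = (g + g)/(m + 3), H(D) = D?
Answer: 157444/9 ≈ 17494.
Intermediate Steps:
q(t, Y) = 16
o(g, m) = 2*g/(3 + m) (o(g, m) = (2*g)/(3 + m) = 2*g/(3 + m))
l(r, b) = 25/3 + r²/9 (l(r, b) = 9 + (r*r + 2*(-3)/(3 - 2))/9 = 9 + (r² + 2*(-3)/1)/9 = 9 + (r² + 2*(-3)*1)/9 = 9 + (r² - 6)/9 = 9 + (-6 + r²)/9 = 9 + (-⅔ + r²/9) = 25/3 + r²/9)
v(z) = 25/3 + z + z²/9 (v(z) = z + (25/3 + z²/9) = 25/3 + z + z²/9)
17473 + v(w(3, 8)) = 17473 + (25/3 + 7 + (⅑)*7²) = 17473 + (25/3 + 7 + (⅑)*49) = 17473 + (25/3 + 7 + 49/9) = 17473 + 187/9 = 157444/9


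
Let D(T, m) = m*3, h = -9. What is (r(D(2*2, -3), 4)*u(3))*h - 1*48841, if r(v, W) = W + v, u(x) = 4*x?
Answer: -48301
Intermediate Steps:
D(T, m) = 3*m
(r(D(2*2, -3), 4)*u(3))*h - 1*48841 = ((4 + 3*(-3))*(4*3))*(-9) - 1*48841 = ((4 - 9)*12)*(-9) - 48841 = -5*12*(-9) - 48841 = -60*(-9) - 48841 = 540 - 48841 = -48301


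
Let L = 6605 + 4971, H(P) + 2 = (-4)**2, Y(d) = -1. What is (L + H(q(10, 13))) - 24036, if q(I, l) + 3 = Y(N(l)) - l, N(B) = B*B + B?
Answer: -12446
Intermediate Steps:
N(B) = B + B**2 (N(B) = B**2 + B = B + B**2)
q(I, l) = -4 - l (q(I, l) = -3 + (-1 - l) = -4 - l)
H(P) = 14 (H(P) = -2 + (-4)**2 = -2 + 16 = 14)
L = 11576
(L + H(q(10, 13))) - 24036 = (11576 + 14) - 24036 = 11590 - 24036 = -12446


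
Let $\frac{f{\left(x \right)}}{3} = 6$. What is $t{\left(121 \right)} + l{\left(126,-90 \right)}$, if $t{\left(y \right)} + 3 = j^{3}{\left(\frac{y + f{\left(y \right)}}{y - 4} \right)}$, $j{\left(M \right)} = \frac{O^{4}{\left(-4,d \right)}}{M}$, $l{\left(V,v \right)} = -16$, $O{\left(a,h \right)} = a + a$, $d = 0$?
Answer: $\frac{110062007242548407}{2685619} \approx 4.0982 \cdot 10^{10}$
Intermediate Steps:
$f{\left(x \right)} = 18$ ($f{\left(x \right)} = 3 \cdot 6 = 18$)
$O{\left(a,h \right)} = 2 a$
$j{\left(M \right)} = \frac{4096}{M}$ ($j{\left(M \right)} = \frac{\left(2 \left(-4\right)\right)^{4}}{M} = \frac{\left(-8\right)^{4}}{M} = \frac{4096}{M}$)
$t{\left(y \right)} = -3 + \frac{68719476736 \left(-4 + y\right)^{3}}{\left(18 + y\right)^{3}}$ ($t{\left(y \right)} = -3 + \left(\frac{4096}{\left(y + 18\right) \frac{1}{y - 4}}\right)^{3} = -3 + \left(\frac{4096}{\left(18 + y\right) \frac{1}{-4 + y}}\right)^{3} = -3 + \left(\frac{4096}{\frac{1}{-4 + y} \left(18 + y\right)}\right)^{3} = -3 + \left(4096 \frac{-4 + y}{18 + y}\right)^{3} = -3 + \left(\frac{4096 \left(-4 + y\right)}{18 + y}\right)^{3} = -3 + \frac{68719476736 \left(-4 + y\right)^{3}}{\left(18 + y\right)^{3}}$)
$t{\left(121 \right)} + l{\left(126,-90 \right)} = \left(-3 + \frac{68719476736 \left(-4 + 121\right)^{3}}{\left(18 + 121\right)^{3}}\right) - 16 = \left(-3 + \frac{68719476736 \cdot 117^{3}}{2685619}\right) - 16 = \left(-3 + 68719476736 \cdot 1601613 \cdot \frac{1}{2685619}\right) - 16 = \left(-3 + \frac{110062007293575168}{2685619}\right) - 16 = \frac{110062007285518311}{2685619} - 16 = \frac{110062007242548407}{2685619}$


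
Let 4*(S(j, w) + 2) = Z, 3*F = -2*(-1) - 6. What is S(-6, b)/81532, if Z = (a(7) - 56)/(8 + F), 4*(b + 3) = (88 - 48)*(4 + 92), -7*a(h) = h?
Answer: -331/6522560 ≈ -5.0747e-5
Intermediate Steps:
a(h) = -h/7
b = 957 (b = -3 + ((88 - 48)*(4 + 92))/4 = -3 + (40*96)/4 = -3 + (1/4)*3840 = -3 + 960 = 957)
F = -4/3 (F = (-2*(-1) - 6)/3 = (2 - 6)/3 = (1/3)*(-4) = -4/3 ≈ -1.3333)
Z = -171/20 (Z = (-1/7*7 - 56)/(8 - 4/3) = (-1 - 56)/(20/3) = -57*3/20 = -171/20 ≈ -8.5500)
S(j, w) = -331/80 (S(j, w) = -2 + (1/4)*(-171/20) = -2 - 171/80 = -331/80)
S(-6, b)/81532 = -331/80/81532 = -331/80*1/81532 = -331/6522560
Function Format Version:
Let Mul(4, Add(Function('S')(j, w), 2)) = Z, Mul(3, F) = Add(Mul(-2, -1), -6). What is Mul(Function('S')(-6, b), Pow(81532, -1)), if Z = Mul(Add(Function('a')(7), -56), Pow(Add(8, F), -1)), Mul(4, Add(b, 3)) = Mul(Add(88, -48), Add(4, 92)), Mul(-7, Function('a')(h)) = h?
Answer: Rational(-331, 6522560) ≈ -5.0747e-5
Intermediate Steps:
Function('a')(h) = Mul(Rational(-1, 7), h)
b = 957 (b = Add(-3, Mul(Rational(1, 4), Mul(Add(88, -48), Add(4, 92)))) = Add(-3, Mul(Rational(1, 4), Mul(40, 96))) = Add(-3, Mul(Rational(1, 4), 3840)) = Add(-3, 960) = 957)
F = Rational(-4, 3) (F = Mul(Rational(1, 3), Add(Mul(-2, -1), -6)) = Mul(Rational(1, 3), Add(2, -6)) = Mul(Rational(1, 3), -4) = Rational(-4, 3) ≈ -1.3333)
Z = Rational(-171, 20) (Z = Mul(Add(Mul(Rational(-1, 7), 7), -56), Pow(Add(8, Rational(-4, 3)), -1)) = Mul(Add(-1, -56), Pow(Rational(20, 3), -1)) = Mul(-57, Rational(3, 20)) = Rational(-171, 20) ≈ -8.5500)
Function('S')(j, w) = Rational(-331, 80) (Function('S')(j, w) = Add(-2, Mul(Rational(1, 4), Rational(-171, 20))) = Add(-2, Rational(-171, 80)) = Rational(-331, 80))
Mul(Function('S')(-6, b), Pow(81532, -1)) = Mul(Rational(-331, 80), Pow(81532, -1)) = Mul(Rational(-331, 80), Rational(1, 81532)) = Rational(-331, 6522560)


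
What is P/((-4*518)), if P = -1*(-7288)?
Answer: -911/259 ≈ -3.5174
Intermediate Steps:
P = 7288
P/((-4*518)) = 7288/((-4*518)) = 7288/(-2072) = 7288*(-1/2072) = -911/259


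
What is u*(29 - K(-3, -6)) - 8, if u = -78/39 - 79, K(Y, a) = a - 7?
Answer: -3410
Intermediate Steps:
K(Y, a) = -7 + a
u = -81 (u = -78*1/39 - 79 = -2 - 79 = -81)
u*(29 - K(-3, -6)) - 8 = -81*(29 - (-7 - 6)) - 8 = -81*(29 - 1*(-13)) - 8 = -81*(29 + 13) - 8 = -81*42 - 8 = -3402 - 8 = -3410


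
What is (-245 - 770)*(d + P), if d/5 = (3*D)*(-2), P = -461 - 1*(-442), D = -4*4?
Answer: -467915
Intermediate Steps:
D = -16
P = -19 (P = -461 + 442 = -19)
d = 480 (d = 5*((3*(-16))*(-2)) = 5*(-48*(-2)) = 5*96 = 480)
(-245 - 770)*(d + P) = (-245 - 770)*(480 - 19) = -1015*461 = -467915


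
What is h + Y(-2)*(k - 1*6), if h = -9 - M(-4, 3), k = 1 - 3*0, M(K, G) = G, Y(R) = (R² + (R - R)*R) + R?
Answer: -22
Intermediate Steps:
Y(R) = R + R² (Y(R) = (R² + 0*R) + R = (R² + 0) + R = R² + R = R + R²)
k = 1 (k = 1 + 0 = 1)
h = -12 (h = -9 - 1*3 = -9 - 3 = -12)
h + Y(-2)*(k - 1*6) = -12 + (-2*(1 - 2))*(1 - 1*6) = -12 + (-2*(-1))*(1 - 6) = -12 + 2*(-5) = -12 - 10 = -22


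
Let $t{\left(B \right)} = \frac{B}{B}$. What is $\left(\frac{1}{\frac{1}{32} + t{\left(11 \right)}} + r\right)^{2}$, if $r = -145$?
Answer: $\frac{22591009}{1089} \approx 20745.0$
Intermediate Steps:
$t{\left(B \right)} = 1$
$\left(\frac{1}{\frac{1}{32} + t{\left(11 \right)}} + r\right)^{2} = \left(\frac{1}{\frac{1}{32} + 1} - 145\right)^{2} = \left(\frac{1}{\frac{33}{32}} - 145\right)^{2} = \left(\frac{32}{33} - 145\right)^{2} = \left(- \frac{4753}{33}\right)^{2} = \frac{22591009}{1089}$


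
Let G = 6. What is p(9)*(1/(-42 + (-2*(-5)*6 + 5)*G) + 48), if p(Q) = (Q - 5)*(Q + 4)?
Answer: 217165/87 ≈ 2496.1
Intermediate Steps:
p(Q) = (-5 + Q)*(4 + Q)
p(9)*(1/(-42 + (-2*(-5)*6 + 5)*G) + 48) = (-20 + 9² - 1*9)*(1/(-42 + (-2*(-5)*6 + 5)*6) + 48) = (-20 + 81 - 9)*(1/(-42 + (10*6 + 5)*6) + 48) = 52*(1/(-42 + (60 + 5)*6) + 48) = 52*(1/(-42 + 65*6) + 48) = 52*(1/(-42 + 390) + 48) = 52*(1/348 + 48) = 52*(16705/348) = 217165/87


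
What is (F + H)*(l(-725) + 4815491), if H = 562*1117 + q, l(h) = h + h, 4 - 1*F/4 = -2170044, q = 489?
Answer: 44811187735835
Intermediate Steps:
F = 8680192 (F = 16 - 4*(-2170044) = 16 + 8680176 = 8680192)
l(h) = 2*h
H = 628243 (H = 562*1117 + 489 = 627754 + 489 = 628243)
(F + H)*(l(-725) + 4815491) = (8680192 + 628243)*(2*(-725) + 4815491) = 9308435*(-1450 + 4815491) = 9308435*4814041 = 44811187735835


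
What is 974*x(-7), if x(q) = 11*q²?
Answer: 524986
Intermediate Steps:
974*x(-7) = 974*(11*(-7)²) = 974*(11*49) = 974*539 = 524986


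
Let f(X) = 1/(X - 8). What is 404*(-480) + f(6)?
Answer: -387841/2 ≈ -1.9392e+5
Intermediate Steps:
f(X) = 1/(-8 + X)
404*(-480) + f(6) = 404*(-480) + 1/(-8 + 6) = -193920 + 1/(-2) = -193920 - 1/2 = -387841/2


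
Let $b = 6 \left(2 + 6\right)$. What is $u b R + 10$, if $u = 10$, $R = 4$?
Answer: $1930$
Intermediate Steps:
$b = 48$ ($b = 6 \cdot 8 = 48$)
$u b R + 10 = 10 \cdot 48 \cdot 4 + 10 = 10 \cdot 192 + 10 = 1920 + 10 = 1930$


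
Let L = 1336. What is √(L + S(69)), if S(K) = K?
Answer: √1405 ≈ 37.483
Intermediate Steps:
√(L + S(69)) = √(1336 + 69) = √1405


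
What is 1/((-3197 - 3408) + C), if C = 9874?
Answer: 1/3269 ≈ 0.00030590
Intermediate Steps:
1/((-3197 - 3408) + C) = 1/((-3197 - 3408) + 9874) = 1/(-6605 + 9874) = 1/3269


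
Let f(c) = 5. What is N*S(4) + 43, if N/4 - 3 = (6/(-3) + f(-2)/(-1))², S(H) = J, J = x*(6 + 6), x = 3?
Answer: 7531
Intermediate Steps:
J = 36 (J = 3*(6 + 6) = 3*12 = 36)
S(H) = 36
N = 208 (N = 12 + 4*(6/(-3) + 5/(-1))² = 12 + 4*(6*(-⅓) + 5*(-1))² = 12 + 4*(-2 - 5)² = 12 + 4*(-7)² = 12 + 4*49 = 12 + 196 = 208)
N*S(4) + 43 = 208*36 + 43 = 7488 + 43 = 7531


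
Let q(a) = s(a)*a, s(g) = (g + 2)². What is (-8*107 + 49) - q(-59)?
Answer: 190884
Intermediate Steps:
s(g) = (2 + g)²
q(a) = a*(2 + a)² (q(a) = (2 + a)²*a = a*(2 + a)²)
(-8*107 + 49) - q(-59) = (-8*107 + 49) - (-59)*(2 - 59)² = (-856 + 49) - (-59)*(-57)² = -807 - (-59)*3249 = -807 - 1*(-191691) = -807 + 191691 = 190884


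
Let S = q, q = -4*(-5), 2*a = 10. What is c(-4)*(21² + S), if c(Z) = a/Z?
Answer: -2305/4 ≈ -576.25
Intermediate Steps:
a = 5 (a = (½)*10 = 5)
q = 20
S = 20
c(Z) = 5/Z
c(-4)*(21² + S) = (5/(-4))*(21² + 20) = (5*(-¼))*(441 + 20) = -5/4*461 = -2305/4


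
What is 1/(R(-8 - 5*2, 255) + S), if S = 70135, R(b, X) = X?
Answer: 1/70390 ≈ 1.4207e-5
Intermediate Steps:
1/(R(-8 - 5*2, 255) + S) = 1/(255 + 70135) = 1/70390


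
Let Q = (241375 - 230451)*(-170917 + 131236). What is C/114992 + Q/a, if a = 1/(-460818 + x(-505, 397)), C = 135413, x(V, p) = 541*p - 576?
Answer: 12292916669784159029/114992 ≈ 1.0690e+14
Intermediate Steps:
x(V, p) = -576 + 541*p
Q = -433475244 (Q = 10924*(-39681) = -433475244)
a = -1/246617 (a = 1/(-460818 + (-576 + 541*397)) = 1/(-460818 + (-576 + 214777)) = 1/(-460818 + 214201) = 1/(-246617) = -1/246617 ≈ -4.0549e-6)
C/114992 + Q/a = 135413/114992 - 433475244/(-1/246617) = 135413*(1/114992) - 433475244*(-246617) = 135413/114992 + 106902364249548 = 12292916669784159029/114992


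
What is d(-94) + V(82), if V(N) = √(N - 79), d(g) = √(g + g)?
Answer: √3 + 2*I*√47 ≈ 1.732 + 13.711*I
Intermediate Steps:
d(g) = √2*√g (d(g) = √(2*g) = √2*√g)
V(N) = √(-79 + N)
d(-94) + V(82) = √2*√(-94) + √(-79 + 82) = √2*(I*√94) + √3 = 2*I*√47 + √3 = √3 + 2*I*√47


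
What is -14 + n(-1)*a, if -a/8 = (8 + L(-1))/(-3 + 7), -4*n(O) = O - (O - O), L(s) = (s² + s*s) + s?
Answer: -37/2 ≈ -18.500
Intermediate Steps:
L(s) = s + 2*s² (L(s) = (s² + s²) + s = 2*s² + s = s + 2*s²)
n(O) = -O/4 (n(O) = -(O - (O - O))/4 = -(O - 1*0)/4 = -(O + 0)/4 = -O/4)
a = -18 (a = -8*(8 - (1 + 2*(-1)))/(-3 + 7) = -8*(8 - (1 - 2))/4 = -8*(8 - 1*(-1))/4 = -8*(8 + 1)/4 = -72/4 = -8*9/4 = -18)
-14 + n(-1)*a = -14 - ¼*(-1)*(-18) = -14 + (¼)*(-18) = -14 - 9/2 = -37/2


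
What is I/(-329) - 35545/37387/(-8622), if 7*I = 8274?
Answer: -54429549949/15150483558 ≈ -3.5926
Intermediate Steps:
I = 1182 (I = (⅐)*8274 = 1182)
I/(-329) - 35545/37387/(-8622) = 1182/(-329) - 35545/37387/(-8622) = 1182*(-1/329) - 35545*1/37387*(-1/8622) = -1182/329 - 35545/37387*(-1/8622) = -1182/329 + 35545/322350714 = -54429549949/15150483558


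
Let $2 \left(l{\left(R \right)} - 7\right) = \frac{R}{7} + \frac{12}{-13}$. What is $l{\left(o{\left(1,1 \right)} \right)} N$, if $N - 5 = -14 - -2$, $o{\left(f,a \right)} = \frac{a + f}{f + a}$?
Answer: $- \frac{1203}{26} \approx -46.269$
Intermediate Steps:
$o{\left(f,a \right)} = 1$ ($o{\left(f,a \right)} = \frac{a + f}{a + f} = 1$)
$N = -7$ ($N = 5 - 12 = -7$)
$l{\left(R \right)} = \frac{85}{13} + \frac{R}{14}$ ($l{\left(R \right)} = 7 + \frac{\frac{R}{7} + \frac{12}{-13}}{2} = 7 + \frac{R \frac{1}{7} + 12 \left(- \frac{1}{13}\right)}{2} = 7 + \frac{\frac{R}{7} - \frac{12}{13}}{2} = 7 + \frac{- \frac{12}{13} + \frac{R}{7}}{2} = 7 + \left(- \frac{6}{13} + \frac{R}{14}\right) = \frac{85}{13} + \frac{R}{14}$)
$l{\left(o{\left(1,1 \right)} \right)} N = \left(\frac{85}{13} + \frac{1}{14} \cdot 1\right) \left(-7\right) = \left(\frac{85}{13} + \frac{1}{14}\right) \left(-7\right) = \frac{1203}{182} \left(-7\right) = - \frac{1203}{26}$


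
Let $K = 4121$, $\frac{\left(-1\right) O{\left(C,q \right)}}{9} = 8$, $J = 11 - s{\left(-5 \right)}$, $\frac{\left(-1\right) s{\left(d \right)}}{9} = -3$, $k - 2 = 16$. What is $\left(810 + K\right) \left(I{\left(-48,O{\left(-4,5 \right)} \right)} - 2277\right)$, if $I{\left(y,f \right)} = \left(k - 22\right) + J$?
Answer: $-11326507$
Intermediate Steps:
$k = 18$ ($k = 2 + 16 = 18$)
$s{\left(d \right)} = 27$ ($s{\left(d \right)} = \left(-9\right) \left(-3\right) = 27$)
$J = -16$ ($J = 11 - 27 = -16$)
$O{\left(C,q \right)} = -72$ ($O{\left(C,q \right)} = \left(-9\right) 8 = -72$)
$I{\left(y,f \right)} = -20$ ($I{\left(y,f \right)} = \left(18 - 22\right) - 16 = -4 - 16 = -20$)
$\left(810 + K\right) \left(I{\left(-48,O{\left(-4,5 \right)} \right)} - 2277\right) = \left(810 + 4121\right) \left(-20 - 2277\right) = 4931 \left(-2297\right) = -11326507$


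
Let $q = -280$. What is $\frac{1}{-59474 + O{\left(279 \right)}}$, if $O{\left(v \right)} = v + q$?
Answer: $- \frac{1}{59475} \approx -1.6814 \cdot 10^{-5}$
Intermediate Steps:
$O{\left(v \right)} = -280 + v$ ($O{\left(v \right)} = v - 280 = -280 + v$)
$\frac{1}{-59474 + O{\left(279 \right)}} = \frac{1}{-59474 + \left(-280 + 279\right)} = \frac{1}{-59474 - 1} = \frac{1}{-59475} = - \frac{1}{59475}$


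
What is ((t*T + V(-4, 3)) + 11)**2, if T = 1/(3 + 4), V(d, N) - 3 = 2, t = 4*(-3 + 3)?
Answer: 256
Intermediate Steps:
t = 0 (t = 4*0 = 0)
V(d, N) = 5 (V(d, N) = 3 + 2 = 5)
T = 1/7 ≈ 0.14286
((t*T + V(-4, 3)) + 11)**2 = ((0*(1/7) + 5) + 11)**2 = ((0 + 5) + 11)**2 = (5 + 11)**2 = 16**2 = 256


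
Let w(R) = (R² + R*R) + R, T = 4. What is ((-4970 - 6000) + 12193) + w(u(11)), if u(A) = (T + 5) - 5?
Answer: 1259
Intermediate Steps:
u(A) = 4 (u(A) = (4 + 5) - 5 = 9 - 5 = 4)
w(R) = R + 2*R² (w(R) = (R² + R²) + R = 2*R² + R = R + 2*R²)
((-4970 - 6000) + 12193) + w(u(11)) = ((-4970 - 6000) + 12193) + 4*(1 + 2*4) = (-10970 + 12193) + 4*(1 + 8) = 1223 + 4*9 = 1223 + 36 = 1259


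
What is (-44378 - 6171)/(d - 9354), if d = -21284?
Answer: 50549/30638 ≈ 1.6499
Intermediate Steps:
(-44378 - 6171)/(d - 9354) = (-44378 - 6171)/(-21284 - 9354) = -50549/(-30638) = -50549*(-1/30638) = 50549/30638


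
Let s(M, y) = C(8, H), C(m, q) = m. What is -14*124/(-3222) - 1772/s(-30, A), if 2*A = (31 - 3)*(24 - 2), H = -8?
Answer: -711937/3222 ≈ -220.96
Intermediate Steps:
A = 308 (A = ((31 - 3)*(24 - 2))/2 = (28*22)/2 = (½)*616 = 308)
s(M, y) = 8
-14*124/(-3222) - 1772/s(-30, A) = -14*124/(-3222) - 1772/8 = -1736*(-1/3222) - 1772*⅛ = 868/1611 - 443/2 = -711937/3222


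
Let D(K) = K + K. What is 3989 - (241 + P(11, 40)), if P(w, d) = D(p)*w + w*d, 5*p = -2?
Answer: 16584/5 ≈ 3316.8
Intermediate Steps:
p = -2/5 (p = (1/5)*(-2) = -2/5 ≈ -0.40000)
D(K) = 2*K
P(w, d) = -4*w/5 + d*w (P(w, d) = (2*(-2/5))*w + w*d = -4*w/5 + d*w)
3989 - (241 + P(11, 40)) = 3989 - (241 + (1/5)*11*(-4 + 5*40)) = 3989 - (241 + (1/5)*11*(-4 + 200)) = 3989 - (241 + (1/5)*11*196) = 3989 - (241 + 2156/5) = 3989 - 1*3361/5 = 3989 - 3361/5 = 16584/5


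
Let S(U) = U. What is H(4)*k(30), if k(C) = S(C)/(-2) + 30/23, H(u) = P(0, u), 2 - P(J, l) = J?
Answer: -630/23 ≈ -27.391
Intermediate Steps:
P(J, l) = 2 - J
H(u) = 2 (H(u) = 2 - 1*0 = 2 + 0 = 2)
k(C) = 30/23 - C/2 (k(C) = C/(-2) + 30/23 = C*(-½) + 30*(1/23) = -C/2 + 30/23 = 30/23 - C/2)
H(4)*k(30) = 2*(30/23 - ½*30) = 2*(30/23 - 15) = 2*(-315/23) = -630/23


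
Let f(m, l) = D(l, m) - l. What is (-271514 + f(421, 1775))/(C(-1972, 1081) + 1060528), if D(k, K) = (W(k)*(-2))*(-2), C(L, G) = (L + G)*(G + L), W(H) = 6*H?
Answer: -230689/1854409 ≈ -0.12440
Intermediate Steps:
C(L, G) = (G + L)² (C(L, G) = (G + L)*(G + L) = (G + L)²)
D(k, K) = 24*k (D(k, K) = ((6*k)*(-2))*(-2) = -12*k*(-2) = 24*k)
f(m, l) = 23*l (f(m, l) = 24*l - l = 23*l)
(-271514 + f(421, 1775))/(C(-1972, 1081) + 1060528) = (-271514 + 23*1775)/((1081 - 1972)² + 1060528) = (-271514 + 40825)/((-891)² + 1060528) = -230689/(793881 + 1060528) = -230689/1854409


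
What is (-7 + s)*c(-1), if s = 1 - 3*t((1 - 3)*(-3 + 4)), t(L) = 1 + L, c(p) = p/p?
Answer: -3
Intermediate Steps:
c(p) = 1
s = 4 (s = 1 - 3*(1 + (1 - 3)*(-3 + 4)) = 1 - 3*(1 - 2*1) = 1 - 3*(1 - 2) = 1 - 3*(-1) = 1 + 3 = 4)
(-7 + s)*c(-1) = (-7 + 4)*1 = -3*1 = -3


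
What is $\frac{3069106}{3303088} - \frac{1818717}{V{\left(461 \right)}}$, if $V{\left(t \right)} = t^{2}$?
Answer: $- \frac{2677566410935}{350987782424} \approx -7.6287$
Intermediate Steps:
$\frac{3069106}{3303088} - \frac{1818717}{V{\left(461 \right)}} = \frac{3069106}{3303088} - \frac{1818717}{461^{2}} = 3069106 \cdot \frac{1}{3303088} - \frac{1818717}{212521} = \frac{1534553}{1651544} - \frac{1818717}{212521} = - \frac{2677566410935}{350987782424}$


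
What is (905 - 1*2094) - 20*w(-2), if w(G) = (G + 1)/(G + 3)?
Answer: -1169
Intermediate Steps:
w(G) = (1 + G)/(3 + G)
(905 - 1*2094) - 20*w(-2) = (905 - 1*2094) - 20*(1 - 2)/(3 - 2) = (905 - 2094) - 20*(-1)/1 = -1189 - 20*(-1) = -1189 + 20 = -1169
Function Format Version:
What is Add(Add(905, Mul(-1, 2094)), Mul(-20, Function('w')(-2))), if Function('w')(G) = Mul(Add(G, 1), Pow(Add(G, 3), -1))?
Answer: -1169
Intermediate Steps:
Function('w')(G) = Mul(Pow(Add(3, G), -1), Add(1, G)) (Function('w')(G) = Mul(Add(1, G), Pow(Add(3, G), -1)) = Mul(Pow(Add(3, G), -1), Add(1, G)))
Add(Add(905, Mul(-1, 2094)), Mul(-20, Function('w')(-2))) = Add(Add(905, Mul(-1, 2094)), Mul(-20, Mul(Pow(Add(3, -2), -1), Add(1, -2)))) = Add(Add(905, -2094), Mul(-20, Mul(Pow(1, -1), -1))) = Add(-1189, Mul(-20, Mul(1, -1))) = Add(-1189, Mul(-20, -1)) = Add(-1189, 20) = -1169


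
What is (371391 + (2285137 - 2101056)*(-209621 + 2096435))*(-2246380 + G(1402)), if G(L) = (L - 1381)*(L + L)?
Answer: -759776377965520200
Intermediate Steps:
G(L) = 2*L*(-1381 + L) (G(L) = (-1381 + L)*(2*L) = 2*L*(-1381 + L))
(371391 + (2285137 - 2101056)*(-209621 + 2096435))*(-2246380 + G(1402)) = (371391 + (2285137 - 2101056)*(-209621 + 2096435))*(-2246380 + 2*1402*(-1381 + 1402)) = (371391 + 184081*1886814)*(-2246380 + 2*1402*21) = (371391 + 347326607934)*(-2246380 + 58884) = 347326979325*(-2187496) = -759776377965520200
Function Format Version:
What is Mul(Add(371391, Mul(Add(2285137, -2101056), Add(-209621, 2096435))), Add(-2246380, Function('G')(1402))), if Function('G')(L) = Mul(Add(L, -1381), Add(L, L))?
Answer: -759776377965520200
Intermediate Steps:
Function('G')(L) = Mul(2, L, Add(-1381, L)) (Function('G')(L) = Mul(Add(-1381, L), Mul(2, L)) = Mul(2, L, Add(-1381, L)))
Mul(Add(371391, Mul(Add(2285137, -2101056), Add(-209621, 2096435))), Add(-2246380, Function('G')(1402))) = Mul(Add(371391, Mul(Add(2285137, -2101056), Add(-209621, 2096435))), Add(-2246380, Mul(2, 1402, Add(-1381, 1402)))) = Mul(Add(371391, Mul(184081, 1886814)), Add(-2246380, Mul(2, 1402, 21))) = Mul(Add(371391, 347326607934), Add(-2246380, 58884)) = Mul(347326979325, -2187496) = -759776377965520200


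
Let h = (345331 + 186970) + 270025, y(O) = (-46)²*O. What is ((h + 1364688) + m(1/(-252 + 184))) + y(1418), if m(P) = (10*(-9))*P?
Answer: 175695113/34 ≈ 5.1675e+6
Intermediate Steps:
y(O) = 2116*O
m(P) = -90*P
h = 802326 (h = 532301 + 270025 = 802326)
((h + 1364688) + m(1/(-252 + 184))) + y(1418) = ((802326 + 1364688) - 90/(-252 + 184)) + 2116*1418 = (2167014 - 90/(-68)) + 3000488 = (2167014 - 90*(-1/68)) + 3000488 = (2167014 + 45/34) + 3000488 = 73678521/34 + 3000488 = 175695113/34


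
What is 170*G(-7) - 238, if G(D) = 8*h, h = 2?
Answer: 2482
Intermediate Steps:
G(D) = 16 (G(D) = 8*2 = 16)
170*G(-7) - 238 = 170*16 - 238 = 2720 - 238 = 2482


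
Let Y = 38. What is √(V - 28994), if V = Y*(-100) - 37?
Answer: I*√32831 ≈ 181.19*I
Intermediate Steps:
V = -3837 (V = 38*(-100) - 37 = -3800 - 37 = -3837)
√(V - 28994) = √(-3837 - 28994) = √(-32831) = I*√32831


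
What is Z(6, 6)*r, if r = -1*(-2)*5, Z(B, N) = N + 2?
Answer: 80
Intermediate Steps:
Z(B, N) = 2 + N
r = 10 (r = 2*5 = 10)
Z(6, 6)*r = (2 + 6)*10 = 8*10 = 80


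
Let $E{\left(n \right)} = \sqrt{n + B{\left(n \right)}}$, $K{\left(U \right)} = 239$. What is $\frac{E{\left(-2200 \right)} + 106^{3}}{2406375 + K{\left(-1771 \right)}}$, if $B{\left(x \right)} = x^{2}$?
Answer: $\frac{595508}{1203307} + \frac{5 \sqrt{48378}}{1203307} \approx 0.49581$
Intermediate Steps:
$E{\left(n \right)} = \sqrt{n + n^{2}}$
$\frac{E{\left(-2200 \right)} + 106^{3}}{2406375 + K{\left(-1771 \right)}} = \frac{\sqrt{- 2200 \left(1 - 2200\right)} + 106^{3}}{2406375 + 239} = \frac{\sqrt{\left(-2200\right) \left(-2199\right)} + 1191016}{2406614} = \left(\sqrt{4837800} + 1191016\right) \frac{1}{2406614} = \left(10 \sqrt{48378} + 1191016\right) \frac{1}{2406614} = \left(1191016 + 10 \sqrt{48378}\right) \frac{1}{2406614} = \frac{595508}{1203307} + \frac{5 \sqrt{48378}}{1203307}$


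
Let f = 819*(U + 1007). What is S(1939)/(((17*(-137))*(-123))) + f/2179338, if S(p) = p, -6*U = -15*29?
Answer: 24523258951/59457944652 ≈ 0.41245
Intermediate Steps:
U = 145/2 (U = -(-5)*29/2 = -⅙*(-435) = 145/2 ≈ 72.500)
f = 1768221/2 (f = 819*(145/2 + 1007) = 819*(2159/2) = 1768221/2 ≈ 8.8411e+5)
S(1939)/(((17*(-137))*(-123))) + f/2179338 = 1939/(((17*(-137))*(-123))) + (1768221/2)/2179338 = 1939/((-2329*(-123))) + (1768221/2)*(1/2179338) = 1939/286467 + 84201/207556 = 24523258951/59457944652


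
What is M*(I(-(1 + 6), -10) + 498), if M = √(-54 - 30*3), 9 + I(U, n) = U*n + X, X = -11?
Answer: 6576*I ≈ 6576.0*I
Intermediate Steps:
I(U, n) = -20 + U*n (I(U, n) = -9 + (U*n - 11) = -9 + (-11 + U*n) = -20 + U*n)
M = 12*I (M = √(-54 - 90) = √(-144) = 12*I ≈ 12.0*I)
M*(I(-(1 + 6), -10) + 498) = (12*I)*((-20 - (1 + 6)*(-10)) + 498) = (12*I)*((-20 - 1*7*(-10)) + 498) = (12*I)*((-20 - 7*(-10)) + 498) = (12*I)*((-20 + 70) + 498) = (12*I)*(50 + 498) = (12*I)*548 = 6576*I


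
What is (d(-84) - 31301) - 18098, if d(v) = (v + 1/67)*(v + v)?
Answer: -2364397/67 ≈ -35290.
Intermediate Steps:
d(v) = 2*v*(1/67 + v) (d(v) = (v + 1/67)*(2*v) = (1/67 + v)*(2*v) = 2*v*(1/67 + v))
(d(-84) - 31301) - 18098 = ((2/67)*(-84)*(1 + 67*(-84)) - 31301) - 18098 = ((2/67)*(-84)*(1 - 5628) - 31301) - 18098 = ((2/67)*(-84)*(-5627) - 31301) - 18098 = (945336/67 - 31301) - 18098 = -1151831/67 - 18098 = -2364397/67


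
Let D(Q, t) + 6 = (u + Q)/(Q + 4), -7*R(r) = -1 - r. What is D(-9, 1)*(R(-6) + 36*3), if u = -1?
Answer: -3004/7 ≈ -429.14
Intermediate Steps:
R(r) = ⅐ + r/7 (R(r) = -(-1 - r)/7 = ⅐ + r/7)
D(Q, t) = -6 + (-1 + Q)/(4 + Q) (D(Q, t) = -6 + (-1 + Q)/(Q + 4) = -6 + (-1 + Q)/(4 + Q))
D(-9, 1)*(R(-6) + 36*3) = (5*(-5 - 1*(-9))/(4 - 9))*((⅐ + (⅐)*(-6)) + 36*3) = (5*(-5 + 9)/(-5))*((⅐ - 6/7) + 108) = (5*(-⅕)*4)*(-5/7 + 108) = -4*751/7 = -3004/7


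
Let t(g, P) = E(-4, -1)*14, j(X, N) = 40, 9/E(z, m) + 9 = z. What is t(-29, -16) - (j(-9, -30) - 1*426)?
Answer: 4892/13 ≈ 376.31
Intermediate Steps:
E(z, m) = 9/(-9 + z)
t(g, P) = -126/13 (t(g, P) = (9/(-9 - 4))*14 = (9/(-13))*14 = (9*(-1/13))*14 = -9/13*14 = -126/13)
t(-29, -16) - (j(-9, -30) - 1*426) = -126/13 - (40 - 1*426) = -126/13 - (40 - 426) = -126/13 - 1*(-386) = -126/13 + 386 = 4892/13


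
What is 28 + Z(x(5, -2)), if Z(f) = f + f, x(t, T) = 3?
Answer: 34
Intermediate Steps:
Z(f) = 2*f
28 + Z(x(5, -2)) = 28 + 2*3 = 28 + 6 = 34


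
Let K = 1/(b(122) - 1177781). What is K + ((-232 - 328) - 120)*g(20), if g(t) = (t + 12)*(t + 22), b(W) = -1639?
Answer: -1077895526401/1179420 ≈ -9.1392e+5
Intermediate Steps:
g(t) = (12 + t)*(22 + t)
K = -1/1179420 (K = 1/(-1639 - 1177781) = 1/(-1179420) = -1/1179420 ≈ -8.4787e-7)
K + ((-232 - 328) - 120)*g(20) = -1/1179420 + ((-232 - 328) - 120)*(264 + 20**2 + 34*20) = -1/1179420 + (-560 - 120)*(264 + 400 + 680) = -1/1179420 - 680*1344 = -1/1179420 - 913920 = -1077895526401/1179420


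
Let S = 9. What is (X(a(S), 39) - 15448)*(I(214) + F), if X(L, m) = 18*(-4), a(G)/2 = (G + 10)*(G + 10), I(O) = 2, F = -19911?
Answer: 308987680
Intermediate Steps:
a(G) = 2*(10 + G)**2 (a(G) = 2*((G + 10)*(G + 10)) = 2*((10 + G)*(10 + G)) = 2*(10 + G)**2)
X(L, m) = -72
(X(a(S), 39) - 15448)*(I(214) + F) = (-72 - 15448)*(2 - 19911) = -15520*(-19909) = 308987680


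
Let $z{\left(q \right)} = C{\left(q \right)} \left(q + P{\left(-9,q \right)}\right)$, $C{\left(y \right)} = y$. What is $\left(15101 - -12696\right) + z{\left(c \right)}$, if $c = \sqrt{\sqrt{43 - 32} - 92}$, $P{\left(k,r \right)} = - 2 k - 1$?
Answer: $27705 + \sqrt{11} + 17 \sqrt{-92 + \sqrt{11}} \approx 27708.0 + 160.09 i$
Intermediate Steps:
$P{\left(k,r \right)} = -1 - 2 k$
$c = \sqrt{-92 + \sqrt{11}}$ ($c = \sqrt{\sqrt{11} - 92} = \sqrt{-92 + \sqrt{11}} \approx 9.4172 i$)
$z{\left(q \right)} = q \left(17 + q\right)$ ($z{\left(q \right)} = q \left(q - -17\right) = q \left(q + \left(-1 + 18\right)\right) = q \left(q + 17\right) = q \left(17 + q\right)$)
$\left(15101 - -12696\right) + z{\left(c \right)} = \left(15101 - -12696\right) + \sqrt{-92 + \sqrt{11}} \left(17 + \sqrt{-92 + \sqrt{11}}\right) = \left(15101 + 12696\right) + \sqrt{-92 + \sqrt{11}} \left(17 + \sqrt{-92 + \sqrt{11}}\right) = 27797 + \sqrt{-92 + \sqrt{11}} \left(17 + \sqrt{-92 + \sqrt{11}}\right)$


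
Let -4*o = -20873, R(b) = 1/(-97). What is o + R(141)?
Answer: 2024677/388 ≈ 5218.2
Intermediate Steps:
R(b) = -1/97
o = 20873/4 (o = -¼*(-20873) = 20873/4 ≈ 5218.3)
o + R(141) = 20873/4 - 1/97 = 2024677/388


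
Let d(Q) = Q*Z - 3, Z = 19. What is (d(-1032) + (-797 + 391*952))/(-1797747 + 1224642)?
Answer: -351824/573105 ≈ -0.61389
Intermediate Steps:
d(Q) = -3 + 19*Q (d(Q) = Q*19 - 3 = 19*Q - 3 = -3 + 19*Q)
(d(-1032) + (-797 + 391*952))/(-1797747 + 1224642) = ((-3 + 19*(-1032)) + (-797 + 391*952))/(-1797747 + 1224642) = ((-3 - 19608) + (-797 + 372232))/(-573105) = (-19611 + 371435)*(-1/573105) = 351824*(-1/573105) = -351824/573105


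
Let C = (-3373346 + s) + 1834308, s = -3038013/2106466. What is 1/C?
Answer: -2106466/3241934257721 ≈ -6.4976e-7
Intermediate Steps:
s = -3038013/2106466 (s = -3038013*1/2106466 = -3038013/2106466 ≈ -1.4422)
C = -3241934257721/2106466 (C = (-3373346 - 3038013/2106466) + 1834308 = -7105841693249/2106466 + 1834308 = -3241934257721/2106466 ≈ -1.5390e+6)
1/C = 1/(-3241934257721/2106466) = -2106466/3241934257721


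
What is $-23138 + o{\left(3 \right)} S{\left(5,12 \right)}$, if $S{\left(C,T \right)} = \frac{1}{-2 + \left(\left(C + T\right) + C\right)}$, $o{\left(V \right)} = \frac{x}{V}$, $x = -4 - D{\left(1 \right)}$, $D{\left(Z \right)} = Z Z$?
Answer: $- \frac{277657}{12} \approx -23138.0$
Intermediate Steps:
$D{\left(Z \right)} = Z^{2}$
$x = -5$ ($x = -4 - 1^{2} = -4 - 1 = -5$)
$o{\left(V \right)} = - \frac{5}{V}$
$S{\left(C,T \right)} = \frac{1}{-2 + T + 2 C}$ ($S{\left(C,T \right)} = \frac{1}{-2 + \left(T + 2 C\right)} = \frac{1}{-2 + T + 2 C}$)
$-23138 + o{\left(3 \right)} S{\left(5,12 \right)} = -23138 + \frac{\left(-5\right) \frac{1}{3}}{-2 + 12 + 2 \cdot 5} = -23138 + \frac{\left(-5\right) \frac{1}{3}}{-2 + 12 + 10} = -23138 - \frac{5}{3 \cdot 20} = -23138 - \frac{1}{12} = - \frac{277657}{12}$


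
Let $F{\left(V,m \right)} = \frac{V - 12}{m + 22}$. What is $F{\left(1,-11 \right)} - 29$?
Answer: $-30$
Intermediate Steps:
$F{\left(V,m \right)} = \frac{-12 + V}{22 + m}$
$F{\left(1,-11 \right)} - 29 = \frac{-12 + 1}{22 - 11} - 29 = \frac{1}{11} \left(-11\right) - 29 = -1 - 29 = -30$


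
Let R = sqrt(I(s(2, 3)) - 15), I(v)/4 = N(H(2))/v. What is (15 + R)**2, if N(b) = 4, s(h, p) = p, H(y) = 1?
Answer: (45 + I*sqrt(87))**2/9 ≈ 215.33 + 93.274*I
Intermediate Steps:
I(v) = 16/v (I(v) = 4*(4/v) = 16/v)
R = I*sqrt(87)/3 (R = sqrt(16/3 - 15) = sqrt(-29/3) = I*sqrt(87)/3 ≈ 3.1091*I)
(15 + R)**2 = (15 + I*sqrt(87)/3)**2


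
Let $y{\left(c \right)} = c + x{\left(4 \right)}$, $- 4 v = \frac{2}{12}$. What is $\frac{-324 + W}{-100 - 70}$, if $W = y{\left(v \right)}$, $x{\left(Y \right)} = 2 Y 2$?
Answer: $\frac{7393}{4080} \approx 1.812$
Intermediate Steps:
$v = - \frac{1}{24}$ ($v = - \frac{2 \cdot \frac{1}{12}}{4} = \left(- \frac{1}{4}\right) \frac{1}{6} = - \frac{1}{24} \approx -0.041667$)
$x{\left(Y \right)} = 4 Y$
$y{\left(c \right)} = 16 + c$ ($y{\left(c \right)} = c + 4 \cdot 4 = c + 16 = 16 + c$)
$W = \frac{383}{24}$ ($W = 16 - \frac{1}{24} = \frac{383}{24} \approx 15.958$)
$\frac{-324 + W}{-100 - 70} = \frac{-324 + \frac{383}{24}}{-100 - 70} = - \frac{7393}{24 \left(-170\right)} = \left(- \frac{7393}{24}\right) \left(- \frac{1}{170}\right) = \frac{7393}{4080}$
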